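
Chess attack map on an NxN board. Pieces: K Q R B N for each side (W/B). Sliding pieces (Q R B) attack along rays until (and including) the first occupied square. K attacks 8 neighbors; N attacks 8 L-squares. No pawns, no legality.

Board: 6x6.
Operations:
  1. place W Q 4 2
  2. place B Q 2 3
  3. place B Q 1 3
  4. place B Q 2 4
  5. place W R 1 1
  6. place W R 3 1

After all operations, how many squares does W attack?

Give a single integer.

Op 1: place WQ@(4,2)
Op 2: place BQ@(2,3)
Op 3: place BQ@(1,3)
Op 4: place BQ@(2,4)
Op 5: place WR@(1,1)
Op 6: place WR@(3,1)
Per-piece attacks for W:
  WR@(1,1): attacks (1,2) (1,3) (1,0) (2,1) (3,1) (0,1) [ray(0,1) blocked at (1,3); ray(1,0) blocked at (3,1)]
  WR@(3,1): attacks (3,2) (3,3) (3,4) (3,5) (3,0) (4,1) (5,1) (2,1) (1,1) [ray(-1,0) blocked at (1,1)]
  WQ@(4,2): attacks (4,3) (4,4) (4,5) (4,1) (4,0) (5,2) (3,2) (2,2) (1,2) (0,2) (5,3) (5,1) (3,3) (2,4) (3,1) [ray(-1,1) blocked at (2,4); ray(-1,-1) blocked at (3,1)]
Union (23 distinct): (0,1) (0,2) (1,0) (1,1) (1,2) (1,3) (2,1) (2,2) (2,4) (3,0) (3,1) (3,2) (3,3) (3,4) (3,5) (4,0) (4,1) (4,3) (4,4) (4,5) (5,1) (5,2) (5,3)

Answer: 23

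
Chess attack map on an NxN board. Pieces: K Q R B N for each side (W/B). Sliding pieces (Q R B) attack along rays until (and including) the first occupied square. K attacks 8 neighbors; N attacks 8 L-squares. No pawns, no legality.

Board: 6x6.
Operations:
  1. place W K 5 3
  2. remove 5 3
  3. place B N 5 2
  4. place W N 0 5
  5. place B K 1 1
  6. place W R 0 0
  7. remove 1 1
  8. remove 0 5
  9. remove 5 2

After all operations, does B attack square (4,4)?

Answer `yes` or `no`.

Answer: no

Derivation:
Op 1: place WK@(5,3)
Op 2: remove (5,3)
Op 3: place BN@(5,2)
Op 4: place WN@(0,5)
Op 5: place BK@(1,1)
Op 6: place WR@(0,0)
Op 7: remove (1,1)
Op 8: remove (0,5)
Op 9: remove (5,2)
Per-piece attacks for B:
B attacks (4,4): no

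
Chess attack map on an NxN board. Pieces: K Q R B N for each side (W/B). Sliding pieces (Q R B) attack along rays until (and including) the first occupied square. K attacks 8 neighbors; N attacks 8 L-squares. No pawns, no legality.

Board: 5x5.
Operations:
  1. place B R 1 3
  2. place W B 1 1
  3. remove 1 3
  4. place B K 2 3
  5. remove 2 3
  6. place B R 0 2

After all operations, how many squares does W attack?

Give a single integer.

Op 1: place BR@(1,3)
Op 2: place WB@(1,1)
Op 3: remove (1,3)
Op 4: place BK@(2,3)
Op 5: remove (2,3)
Op 6: place BR@(0,2)
Per-piece attacks for W:
  WB@(1,1): attacks (2,2) (3,3) (4,4) (2,0) (0,2) (0,0) [ray(-1,1) blocked at (0,2)]
Union (6 distinct): (0,0) (0,2) (2,0) (2,2) (3,3) (4,4)

Answer: 6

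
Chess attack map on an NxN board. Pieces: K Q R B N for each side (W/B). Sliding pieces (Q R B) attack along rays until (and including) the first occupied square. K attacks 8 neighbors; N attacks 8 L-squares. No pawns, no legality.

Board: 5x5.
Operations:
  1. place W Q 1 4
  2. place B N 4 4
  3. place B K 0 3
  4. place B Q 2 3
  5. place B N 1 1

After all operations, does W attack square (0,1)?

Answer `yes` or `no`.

Answer: no

Derivation:
Op 1: place WQ@(1,4)
Op 2: place BN@(4,4)
Op 3: place BK@(0,3)
Op 4: place BQ@(2,3)
Op 5: place BN@(1,1)
Per-piece attacks for W:
  WQ@(1,4): attacks (1,3) (1,2) (1,1) (2,4) (3,4) (4,4) (0,4) (2,3) (0,3) [ray(0,-1) blocked at (1,1); ray(1,0) blocked at (4,4); ray(1,-1) blocked at (2,3); ray(-1,-1) blocked at (0,3)]
W attacks (0,1): no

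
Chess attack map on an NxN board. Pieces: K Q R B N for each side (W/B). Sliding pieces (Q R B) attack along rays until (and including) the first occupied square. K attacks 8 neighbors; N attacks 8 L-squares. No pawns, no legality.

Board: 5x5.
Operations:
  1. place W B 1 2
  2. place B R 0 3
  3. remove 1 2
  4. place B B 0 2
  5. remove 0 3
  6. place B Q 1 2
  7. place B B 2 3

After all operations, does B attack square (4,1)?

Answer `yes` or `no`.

Answer: yes

Derivation:
Op 1: place WB@(1,2)
Op 2: place BR@(0,3)
Op 3: remove (1,2)
Op 4: place BB@(0,2)
Op 5: remove (0,3)
Op 6: place BQ@(1,2)
Op 7: place BB@(2,3)
Per-piece attacks for B:
  BB@(0,2): attacks (1,3) (2,4) (1,1) (2,0)
  BQ@(1,2): attacks (1,3) (1,4) (1,1) (1,0) (2,2) (3,2) (4,2) (0,2) (2,3) (2,1) (3,0) (0,3) (0,1) [ray(-1,0) blocked at (0,2); ray(1,1) blocked at (2,3)]
  BB@(2,3): attacks (3,4) (3,2) (4,1) (1,4) (1,2) [ray(-1,-1) blocked at (1,2)]
B attacks (4,1): yes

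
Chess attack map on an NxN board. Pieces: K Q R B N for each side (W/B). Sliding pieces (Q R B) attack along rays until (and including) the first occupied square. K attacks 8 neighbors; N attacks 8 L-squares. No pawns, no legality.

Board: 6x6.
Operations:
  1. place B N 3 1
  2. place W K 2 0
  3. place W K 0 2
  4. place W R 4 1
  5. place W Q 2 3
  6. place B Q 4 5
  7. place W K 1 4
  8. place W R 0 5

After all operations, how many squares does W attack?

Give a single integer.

Op 1: place BN@(3,1)
Op 2: place WK@(2,0)
Op 3: place WK@(0,2)
Op 4: place WR@(4,1)
Op 5: place WQ@(2,3)
Op 6: place BQ@(4,5)
Op 7: place WK@(1,4)
Op 8: place WR@(0,5)
Per-piece attacks for W:
  WK@(0,2): attacks (0,3) (0,1) (1,2) (1,3) (1,1)
  WR@(0,5): attacks (0,4) (0,3) (0,2) (1,5) (2,5) (3,5) (4,5) [ray(0,-1) blocked at (0,2); ray(1,0) blocked at (4,5)]
  WK@(1,4): attacks (1,5) (1,3) (2,4) (0,4) (2,5) (2,3) (0,5) (0,3)
  WK@(2,0): attacks (2,1) (3,0) (1,0) (3,1) (1,1)
  WQ@(2,3): attacks (2,4) (2,5) (2,2) (2,1) (2,0) (3,3) (4,3) (5,3) (1,3) (0,3) (3,4) (4,5) (3,2) (4,1) (1,4) (1,2) (0,1) [ray(0,-1) blocked at (2,0); ray(1,1) blocked at (4,5); ray(1,-1) blocked at (4,1); ray(-1,1) blocked at (1,4)]
  WR@(4,1): attacks (4,2) (4,3) (4,4) (4,5) (4,0) (5,1) (3,1) [ray(0,1) blocked at (4,5); ray(-1,0) blocked at (3,1)]
Union (31 distinct): (0,1) (0,2) (0,3) (0,4) (0,5) (1,0) (1,1) (1,2) (1,3) (1,4) (1,5) (2,0) (2,1) (2,2) (2,3) (2,4) (2,5) (3,0) (3,1) (3,2) (3,3) (3,4) (3,5) (4,0) (4,1) (4,2) (4,3) (4,4) (4,5) (5,1) (5,3)

Answer: 31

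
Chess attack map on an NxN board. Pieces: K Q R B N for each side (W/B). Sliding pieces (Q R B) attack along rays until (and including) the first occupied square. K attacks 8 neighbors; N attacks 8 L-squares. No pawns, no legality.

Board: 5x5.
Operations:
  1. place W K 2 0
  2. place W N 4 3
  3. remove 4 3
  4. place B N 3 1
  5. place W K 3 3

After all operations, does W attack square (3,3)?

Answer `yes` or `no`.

Op 1: place WK@(2,0)
Op 2: place WN@(4,3)
Op 3: remove (4,3)
Op 4: place BN@(3,1)
Op 5: place WK@(3,3)
Per-piece attacks for W:
  WK@(2,0): attacks (2,1) (3,0) (1,0) (3,1) (1,1)
  WK@(3,3): attacks (3,4) (3,2) (4,3) (2,3) (4,4) (4,2) (2,4) (2,2)
W attacks (3,3): no

Answer: no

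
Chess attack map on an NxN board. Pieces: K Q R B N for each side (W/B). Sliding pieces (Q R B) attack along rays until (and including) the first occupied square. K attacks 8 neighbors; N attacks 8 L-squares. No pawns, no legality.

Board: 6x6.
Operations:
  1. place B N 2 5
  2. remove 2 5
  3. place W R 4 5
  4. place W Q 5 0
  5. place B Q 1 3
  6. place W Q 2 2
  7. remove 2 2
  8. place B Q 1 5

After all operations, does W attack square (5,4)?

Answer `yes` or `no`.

Answer: yes

Derivation:
Op 1: place BN@(2,5)
Op 2: remove (2,5)
Op 3: place WR@(4,5)
Op 4: place WQ@(5,0)
Op 5: place BQ@(1,3)
Op 6: place WQ@(2,2)
Op 7: remove (2,2)
Op 8: place BQ@(1,5)
Per-piece attacks for W:
  WR@(4,5): attacks (4,4) (4,3) (4,2) (4,1) (4,0) (5,5) (3,5) (2,5) (1,5) [ray(-1,0) blocked at (1,5)]
  WQ@(5,0): attacks (5,1) (5,2) (5,3) (5,4) (5,5) (4,0) (3,0) (2,0) (1,0) (0,0) (4,1) (3,2) (2,3) (1,4) (0,5)
W attacks (5,4): yes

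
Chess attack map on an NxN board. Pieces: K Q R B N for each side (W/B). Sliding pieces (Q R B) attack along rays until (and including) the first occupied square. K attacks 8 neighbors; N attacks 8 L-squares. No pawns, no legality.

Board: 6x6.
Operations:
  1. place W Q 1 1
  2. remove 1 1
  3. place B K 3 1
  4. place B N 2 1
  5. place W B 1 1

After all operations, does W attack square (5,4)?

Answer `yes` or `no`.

Answer: no

Derivation:
Op 1: place WQ@(1,1)
Op 2: remove (1,1)
Op 3: place BK@(3,1)
Op 4: place BN@(2,1)
Op 5: place WB@(1,1)
Per-piece attacks for W:
  WB@(1,1): attacks (2,2) (3,3) (4,4) (5,5) (2,0) (0,2) (0,0)
W attacks (5,4): no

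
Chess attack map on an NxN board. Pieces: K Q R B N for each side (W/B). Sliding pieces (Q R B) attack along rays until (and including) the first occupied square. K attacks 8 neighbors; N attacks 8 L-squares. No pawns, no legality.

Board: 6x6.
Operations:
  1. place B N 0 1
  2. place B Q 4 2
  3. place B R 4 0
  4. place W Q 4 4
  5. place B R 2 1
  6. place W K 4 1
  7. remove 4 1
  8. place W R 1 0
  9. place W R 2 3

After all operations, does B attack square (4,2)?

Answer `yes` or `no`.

Answer: yes

Derivation:
Op 1: place BN@(0,1)
Op 2: place BQ@(4,2)
Op 3: place BR@(4,0)
Op 4: place WQ@(4,4)
Op 5: place BR@(2,1)
Op 6: place WK@(4,1)
Op 7: remove (4,1)
Op 8: place WR@(1,0)
Op 9: place WR@(2,3)
Per-piece attacks for B:
  BN@(0,1): attacks (1,3) (2,2) (2,0)
  BR@(2,1): attacks (2,2) (2,3) (2,0) (3,1) (4,1) (5,1) (1,1) (0,1) [ray(0,1) blocked at (2,3); ray(-1,0) blocked at (0,1)]
  BR@(4,0): attacks (4,1) (4,2) (5,0) (3,0) (2,0) (1,0) [ray(0,1) blocked at (4,2); ray(-1,0) blocked at (1,0)]
  BQ@(4,2): attacks (4,3) (4,4) (4,1) (4,0) (5,2) (3,2) (2,2) (1,2) (0,2) (5,3) (5,1) (3,3) (2,4) (1,5) (3,1) (2,0) [ray(0,1) blocked at (4,4); ray(0,-1) blocked at (4,0)]
B attacks (4,2): yes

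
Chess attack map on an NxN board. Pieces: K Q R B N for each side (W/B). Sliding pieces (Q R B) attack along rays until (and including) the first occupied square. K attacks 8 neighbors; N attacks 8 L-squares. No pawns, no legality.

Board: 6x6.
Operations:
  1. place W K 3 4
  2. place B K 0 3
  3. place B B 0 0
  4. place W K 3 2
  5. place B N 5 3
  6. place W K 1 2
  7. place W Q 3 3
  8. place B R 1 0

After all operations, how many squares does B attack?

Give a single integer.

Op 1: place WK@(3,4)
Op 2: place BK@(0,3)
Op 3: place BB@(0,0)
Op 4: place WK@(3,2)
Op 5: place BN@(5,3)
Op 6: place WK@(1,2)
Op 7: place WQ@(3,3)
Op 8: place BR@(1,0)
Per-piece attacks for B:
  BB@(0,0): attacks (1,1) (2,2) (3,3) [ray(1,1) blocked at (3,3)]
  BK@(0,3): attacks (0,4) (0,2) (1,3) (1,4) (1,2)
  BR@(1,0): attacks (1,1) (1,2) (2,0) (3,0) (4,0) (5,0) (0,0) [ray(0,1) blocked at (1,2); ray(-1,0) blocked at (0,0)]
  BN@(5,3): attacks (4,5) (3,4) (4,1) (3,2)
Union (17 distinct): (0,0) (0,2) (0,4) (1,1) (1,2) (1,3) (1,4) (2,0) (2,2) (3,0) (3,2) (3,3) (3,4) (4,0) (4,1) (4,5) (5,0)

Answer: 17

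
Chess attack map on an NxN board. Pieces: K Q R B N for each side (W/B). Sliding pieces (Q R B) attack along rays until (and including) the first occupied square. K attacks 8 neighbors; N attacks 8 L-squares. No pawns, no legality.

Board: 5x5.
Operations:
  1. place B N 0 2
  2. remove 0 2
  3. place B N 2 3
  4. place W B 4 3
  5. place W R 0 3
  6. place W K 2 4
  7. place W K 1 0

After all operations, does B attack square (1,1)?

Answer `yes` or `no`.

Op 1: place BN@(0,2)
Op 2: remove (0,2)
Op 3: place BN@(2,3)
Op 4: place WB@(4,3)
Op 5: place WR@(0,3)
Op 6: place WK@(2,4)
Op 7: place WK@(1,0)
Per-piece attacks for B:
  BN@(2,3): attacks (4,4) (0,4) (3,1) (4,2) (1,1) (0,2)
B attacks (1,1): yes

Answer: yes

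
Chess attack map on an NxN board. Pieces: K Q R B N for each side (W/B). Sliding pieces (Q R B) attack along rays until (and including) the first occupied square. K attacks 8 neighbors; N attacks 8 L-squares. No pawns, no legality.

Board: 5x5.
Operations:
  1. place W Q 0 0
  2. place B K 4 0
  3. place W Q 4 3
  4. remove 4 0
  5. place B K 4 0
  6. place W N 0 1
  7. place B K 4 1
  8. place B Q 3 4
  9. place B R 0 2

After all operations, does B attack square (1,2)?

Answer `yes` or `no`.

Answer: yes

Derivation:
Op 1: place WQ@(0,0)
Op 2: place BK@(4,0)
Op 3: place WQ@(4,3)
Op 4: remove (4,0)
Op 5: place BK@(4,0)
Op 6: place WN@(0,1)
Op 7: place BK@(4,1)
Op 8: place BQ@(3,4)
Op 9: place BR@(0,2)
Per-piece attacks for B:
  BR@(0,2): attacks (0,3) (0,4) (0,1) (1,2) (2,2) (3,2) (4,2) [ray(0,-1) blocked at (0,1)]
  BQ@(3,4): attacks (3,3) (3,2) (3,1) (3,0) (4,4) (2,4) (1,4) (0,4) (4,3) (2,3) (1,2) (0,1) [ray(1,-1) blocked at (4,3); ray(-1,-1) blocked at (0,1)]
  BK@(4,0): attacks (4,1) (3,0) (3,1)
  BK@(4,1): attacks (4,2) (4,0) (3,1) (3,2) (3,0)
B attacks (1,2): yes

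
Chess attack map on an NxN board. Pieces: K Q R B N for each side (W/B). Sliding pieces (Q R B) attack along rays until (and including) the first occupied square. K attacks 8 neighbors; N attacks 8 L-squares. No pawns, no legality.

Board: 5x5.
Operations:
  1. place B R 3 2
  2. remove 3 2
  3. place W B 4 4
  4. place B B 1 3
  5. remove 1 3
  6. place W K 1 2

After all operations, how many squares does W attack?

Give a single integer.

Answer: 10

Derivation:
Op 1: place BR@(3,2)
Op 2: remove (3,2)
Op 3: place WB@(4,4)
Op 4: place BB@(1,3)
Op 5: remove (1,3)
Op 6: place WK@(1,2)
Per-piece attacks for W:
  WK@(1,2): attacks (1,3) (1,1) (2,2) (0,2) (2,3) (2,1) (0,3) (0,1)
  WB@(4,4): attacks (3,3) (2,2) (1,1) (0,0)
Union (10 distinct): (0,0) (0,1) (0,2) (0,3) (1,1) (1,3) (2,1) (2,2) (2,3) (3,3)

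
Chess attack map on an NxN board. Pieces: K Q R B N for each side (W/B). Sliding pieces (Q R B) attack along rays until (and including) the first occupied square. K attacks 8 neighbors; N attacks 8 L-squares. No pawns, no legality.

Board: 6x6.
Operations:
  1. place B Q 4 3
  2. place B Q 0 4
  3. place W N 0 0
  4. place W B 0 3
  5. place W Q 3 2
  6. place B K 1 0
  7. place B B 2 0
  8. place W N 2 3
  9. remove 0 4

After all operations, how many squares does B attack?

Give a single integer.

Answer: 20

Derivation:
Op 1: place BQ@(4,3)
Op 2: place BQ@(0,4)
Op 3: place WN@(0,0)
Op 4: place WB@(0,3)
Op 5: place WQ@(3,2)
Op 6: place BK@(1,0)
Op 7: place BB@(2,0)
Op 8: place WN@(2,3)
Op 9: remove (0,4)
Per-piece attacks for B:
  BK@(1,0): attacks (1,1) (2,0) (0,0) (2,1) (0,1)
  BB@(2,0): attacks (3,1) (4,2) (5,3) (1,1) (0,2)
  BQ@(4,3): attacks (4,4) (4,5) (4,2) (4,1) (4,0) (5,3) (3,3) (2,3) (5,4) (5,2) (3,4) (2,5) (3,2) [ray(-1,0) blocked at (2,3); ray(-1,-1) blocked at (3,2)]
Union (20 distinct): (0,0) (0,1) (0,2) (1,1) (2,0) (2,1) (2,3) (2,5) (3,1) (3,2) (3,3) (3,4) (4,0) (4,1) (4,2) (4,4) (4,5) (5,2) (5,3) (5,4)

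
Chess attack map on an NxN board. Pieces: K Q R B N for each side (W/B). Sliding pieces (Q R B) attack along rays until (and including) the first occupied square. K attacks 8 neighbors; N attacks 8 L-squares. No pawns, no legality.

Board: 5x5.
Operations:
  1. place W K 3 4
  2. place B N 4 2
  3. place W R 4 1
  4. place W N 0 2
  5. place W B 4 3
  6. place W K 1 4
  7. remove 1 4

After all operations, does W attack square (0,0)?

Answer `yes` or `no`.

Op 1: place WK@(3,4)
Op 2: place BN@(4,2)
Op 3: place WR@(4,1)
Op 4: place WN@(0,2)
Op 5: place WB@(4,3)
Op 6: place WK@(1,4)
Op 7: remove (1,4)
Per-piece attacks for W:
  WN@(0,2): attacks (1,4) (2,3) (1,0) (2,1)
  WK@(3,4): attacks (3,3) (4,4) (2,4) (4,3) (2,3)
  WR@(4,1): attacks (4,2) (4,0) (3,1) (2,1) (1,1) (0,1) [ray(0,1) blocked at (4,2)]
  WB@(4,3): attacks (3,4) (3,2) (2,1) (1,0) [ray(-1,1) blocked at (3,4)]
W attacks (0,0): no

Answer: no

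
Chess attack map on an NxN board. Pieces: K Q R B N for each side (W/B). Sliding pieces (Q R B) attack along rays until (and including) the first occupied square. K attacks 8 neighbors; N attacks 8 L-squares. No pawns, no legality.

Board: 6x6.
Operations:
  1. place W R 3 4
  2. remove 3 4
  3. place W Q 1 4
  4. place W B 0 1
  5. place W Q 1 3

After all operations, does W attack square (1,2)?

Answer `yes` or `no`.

Op 1: place WR@(3,4)
Op 2: remove (3,4)
Op 3: place WQ@(1,4)
Op 4: place WB@(0,1)
Op 5: place WQ@(1,3)
Per-piece attacks for W:
  WB@(0,1): attacks (1,2) (2,3) (3,4) (4,5) (1,0)
  WQ@(1,3): attacks (1,4) (1,2) (1,1) (1,0) (2,3) (3,3) (4,3) (5,3) (0,3) (2,4) (3,5) (2,2) (3,1) (4,0) (0,4) (0,2) [ray(0,1) blocked at (1,4)]
  WQ@(1,4): attacks (1,5) (1,3) (2,4) (3,4) (4,4) (5,4) (0,4) (2,5) (2,3) (3,2) (4,1) (5,0) (0,5) (0,3) [ray(0,-1) blocked at (1,3)]
W attacks (1,2): yes

Answer: yes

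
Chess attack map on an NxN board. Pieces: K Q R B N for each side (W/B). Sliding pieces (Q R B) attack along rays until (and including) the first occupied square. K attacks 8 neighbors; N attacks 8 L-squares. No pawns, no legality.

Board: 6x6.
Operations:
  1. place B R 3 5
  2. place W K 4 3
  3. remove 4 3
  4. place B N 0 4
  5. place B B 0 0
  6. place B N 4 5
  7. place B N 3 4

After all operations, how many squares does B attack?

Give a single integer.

Answer: 16

Derivation:
Op 1: place BR@(3,5)
Op 2: place WK@(4,3)
Op 3: remove (4,3)
Op 4: place BN@(0,4)
Op 5: place BB@(0,0)
Op 6: place BN@(4,5)
Op 7: place BN@(3,4)
Per-piece attacks for B:
  BB@(0,0): attacks (1,1) (2,2) (3,3) (4,4) (5,5)
  BN@(0,4): attacks (2,5) (1,2) (2,3)
  BN@(3,4): attacks (5,5) (1,5) (4,2) (5,3) (2,2) (1,3)
  BR@(3,5): attacks (3,4) (4,5) (2,5) (1,5) (0,5) [ray(0,-1) blocked at (3,4); ray(1,0) blocked at (4,5)]
  BN@(4,5): attacks (5,3) (3,3) (2,4)
Union (16 distinct): (0,5) (1,1) (1,2) (1,3) (1,5) (2,2) (2,3) (2,4) (2,5) (3,3) (3,4) (4,2) (4,4) (4,5) (5,3) (5,5)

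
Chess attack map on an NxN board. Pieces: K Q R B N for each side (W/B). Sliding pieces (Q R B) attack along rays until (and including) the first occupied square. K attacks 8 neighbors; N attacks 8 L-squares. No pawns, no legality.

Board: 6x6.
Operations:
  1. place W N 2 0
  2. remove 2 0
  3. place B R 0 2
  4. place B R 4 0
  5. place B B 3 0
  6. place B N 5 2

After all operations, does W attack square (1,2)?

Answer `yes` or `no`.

Answer: no

Derivation:
Op 1: place WN@(2,0)
Op 2: remove (2,0)
Op 3: place BR@(0,2)
Op 4: place BR@(4,0)
Op 5: place BB@(3,0)
Op 6: place BN@(5,2)
Per-piece attacks for W:
W attacks (1,2): no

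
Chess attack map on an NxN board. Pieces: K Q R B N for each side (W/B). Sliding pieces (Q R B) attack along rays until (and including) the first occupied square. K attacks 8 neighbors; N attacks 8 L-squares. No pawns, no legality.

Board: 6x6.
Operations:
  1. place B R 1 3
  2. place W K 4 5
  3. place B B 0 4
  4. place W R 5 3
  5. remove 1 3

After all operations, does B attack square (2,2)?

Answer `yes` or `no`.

Op 1: place BR@(1,3)
Op 2: place WK@(4,5)
Op 3: place BB@(0,4)
Op 4: place WR@(5,3)
Op 5: remove (1,3)
Per-piece attacks for B:
  BB@(0,4): attacks (1,5) (1,3) (2,2) (3,1) (4,0)
B attacks (2,2): yes

Answer: yes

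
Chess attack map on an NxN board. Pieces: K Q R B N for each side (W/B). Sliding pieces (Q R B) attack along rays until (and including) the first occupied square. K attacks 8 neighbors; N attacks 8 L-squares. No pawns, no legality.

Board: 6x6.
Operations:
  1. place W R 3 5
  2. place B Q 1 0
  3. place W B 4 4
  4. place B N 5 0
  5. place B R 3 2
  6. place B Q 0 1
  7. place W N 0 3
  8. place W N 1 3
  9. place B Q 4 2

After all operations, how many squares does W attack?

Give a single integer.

Answer: 16

Derivation:
Op 1: place WR@(3,5)
Op 2: place BQ@(1,0)
Op 3: place WB@(4,4)
Op 4: place BN@(5,0)
Op 5: place BR@(3,2)
Op 6: place BQ@(0,1)
Op 7: place WN@(0,3)
Op 8: place WN@(1,3)
Op 9: place BQ@(4,2)
Per-piece attacks for W:
  WN@(0,3): attacks (1,5) (2,4) (1,1) (2,2)
  WN@(1,3): attacks (2,5) (3,4) (0,5) (2,1) (3,2) (0,1)
  WR@(3,5): attacks (3,4) (3,3) (3,2) (4,5) (5,5) (2,5) (1,5) (0,5) [ray(0,-1) blocked at (3,2)]
  WB@(4,4): attacks (5,5) (5,3) (3,5) (3,3) (2,2) (1,1) (0,0) [ray(-1,1) blocked at (3,5)]
Union (16 distinct): (0,0) (0,1) (0,5) (1,1) (1,5) (2,1) (2,2) (2,4) (2,5) (3,2) (3,3) (3,4) (3,5) (4,5) (5,3) (5,5)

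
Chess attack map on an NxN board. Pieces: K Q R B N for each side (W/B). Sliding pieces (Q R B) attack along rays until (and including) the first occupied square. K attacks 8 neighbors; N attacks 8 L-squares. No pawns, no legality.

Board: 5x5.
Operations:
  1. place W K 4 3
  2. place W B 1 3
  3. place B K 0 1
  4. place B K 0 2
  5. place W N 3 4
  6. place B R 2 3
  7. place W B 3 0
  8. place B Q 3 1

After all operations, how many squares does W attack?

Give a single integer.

Op 1: place WK@(4,3)
Op 2: place WB@(1,3)
Op 3: place BK@(0,1)
Op 4: place BK@(0,2)
Op 5: place WN@(3,4)
Op 6: place BR@(2,3)
Op 7: place WB@(3,0)
Op 8: place BQ@(3,1)
Per-piece attacks for W:
  WB@(1,3): attacks (2,4) (2,2) (3,1) (0,4) (0,2) [ray(1,-1) blocked at (3,1); ray(-1,-1) blocked at (0,2)]
  WB@(3,0): attacks (4,1) (2,1) (1,2) (0,3)
  WN@(3,4): attacks (4,2) (2,2) (1,3)
  WK@(4,3): attacks (4,4) (4,2) (3,3) (3,4) (3,2)
Union (15 distinct): (0,2) (0,3) (0,4) (1,2) (1,3) (2,1) (2,2) (2,4) (3,1) (3,2) (3,3) (3,4) (4,1) (4,2) (4,4)

Answer: 15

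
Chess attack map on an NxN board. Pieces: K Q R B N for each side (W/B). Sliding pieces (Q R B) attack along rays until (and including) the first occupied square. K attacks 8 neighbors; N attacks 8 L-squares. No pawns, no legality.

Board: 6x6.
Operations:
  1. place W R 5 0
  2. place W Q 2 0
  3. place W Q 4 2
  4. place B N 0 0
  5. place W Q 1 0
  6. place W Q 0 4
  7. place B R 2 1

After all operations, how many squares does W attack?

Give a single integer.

Answer: 32

Derivation:
Op 1: place WR@(5,0)
Op 2: place WQ@(2,0)
Op 3: place WQ@(4,2)
Op 4: place BN@(0,0)
Op 5: place WQ@(1,0)
Op 6: place WQ@(0,4)
Op 7: place BR@(2,1)
Per-piece attacks for W:
  WQ@(0,4): attacks (0,5) (0,3) (0,2) (0,1) (0,0) (1,4) (2,4) (3,4) (4,4) (5,4) (1,5) (1,3) (2,2) (3,1) (4,0) [ray(0,-1) blocked at (0,0)]
  WQ@(1,0): attacks (1,1) (1,2) (1,3) (1,4) (1,5) (2,0) (0,0) (2,1) (0,1) [ray(1,0) blocked at (2,0); ray(-1,0) blocked at (0,0); ray(1,1) blocked at (2,1)]
  WQ@(2,0): attacks (2,1) (3,0) (4,0) (5,0) (1,0) (3,1) (4,2) (1,1) (0,2) [ray(0,1) blocked at (2,1); ray(1,0) blocked at (5,0); ray(-1,0) blocked at (1,0); ray(1,1) blocked at (4,2)]
  WQ@(4,2): attacks (4,3) (4,4) (4,5) (4,1) (4,0) (5,2) (3,2) (2,2) (1,2) (0,2) (5,3) (5,1) (3,3) (2,4) (1,5) (3,1) (2,0) [ray(-1,-1) blocked at (2,0)]
  WR@(5,0): attacks (5,1) (5,2) (5,3) (5,4) (5,5) (4,0) (3,0) (2,0) [ray(-1,0) blocked at (2,0)]
Union (32 distinct): (0,0) (0,1) (0,2) (0,3) (0,5) (1,0) (1,1) (1,2) (1,3) (1,4) (1,5) (2,0) (2,1) (2,2) (2,4) (3,0) (3,1) (3,2) (3,3) (3,4) (4,0) (4,1) (4,2) (4,3) (4,4) (4,5) (5,0) (5,1) (5,2) (5,3) (5,4) (5,5)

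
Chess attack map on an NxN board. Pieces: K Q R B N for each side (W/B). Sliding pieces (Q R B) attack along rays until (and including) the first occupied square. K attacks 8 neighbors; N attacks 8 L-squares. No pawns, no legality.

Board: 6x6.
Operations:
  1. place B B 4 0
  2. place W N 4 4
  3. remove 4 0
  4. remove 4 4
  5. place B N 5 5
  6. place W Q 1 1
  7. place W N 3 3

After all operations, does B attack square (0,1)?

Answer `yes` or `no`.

Op 1: place BB@(4,0)
Op 2: place WN@(4,4)
Op 3: remove (4,0)
Op 4: remove (4,4)
Op 5: place BN@(5,5)
Op 6: place WQ@(1,1)
Op 7: place WN@(3,3)
Per-piece attacks for B:
  BN@(5,5): attacks (4,3) (3,4)
B attacks (0,1): no

Answer: no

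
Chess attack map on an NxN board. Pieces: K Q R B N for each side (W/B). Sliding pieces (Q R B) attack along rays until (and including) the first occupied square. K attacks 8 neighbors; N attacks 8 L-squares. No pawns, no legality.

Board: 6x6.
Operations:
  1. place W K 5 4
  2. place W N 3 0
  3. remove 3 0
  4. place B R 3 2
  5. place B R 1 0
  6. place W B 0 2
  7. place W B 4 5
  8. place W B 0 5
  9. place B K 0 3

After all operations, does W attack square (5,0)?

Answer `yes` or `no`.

Answer: no

Derivation:
Op 1: place WK@(5,4)
Op 2: place WN@(3,0)
Op 3: remove (3,0)
Op 4: place BR@(3,2)
Op 5: place BR@(1,0)
Op 6: place WB@(0,2)
Op 7: place WB@(4,5)
Op 8: place WB@(0,5)
Op 9: place BK@(0,3)
Per-piece attacks for W:
  WB@(0,2): attacks (1,3) (2,4) (3,5) (1,1) (2,0)
  WB@(0,5): attacks (1,4) (2,3) (3,2) [ray(1,-1) blocked at (3,2)]
  WB@(4,5): attacks (5,4) (3,4) (2,3) (1,2) (0,1) [ray(1,-1) blocked at (5,4)]
  WK@(5,4): attacks (5,5) (5,3) (4,4) (4,5) (4,3)
W attacks (5,0): no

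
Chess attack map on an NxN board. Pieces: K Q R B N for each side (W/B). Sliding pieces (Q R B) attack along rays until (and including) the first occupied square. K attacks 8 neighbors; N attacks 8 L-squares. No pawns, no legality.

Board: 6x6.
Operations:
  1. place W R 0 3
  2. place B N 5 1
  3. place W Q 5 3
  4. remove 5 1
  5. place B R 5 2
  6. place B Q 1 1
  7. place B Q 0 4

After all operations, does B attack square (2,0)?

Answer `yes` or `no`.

Op 1: place WR@(0,3)
Op 2: place BN@(5,1)
Op 3: place WQ@(5,3)
Op 4: remove (5,1)
Op 5: place BR@(5,2)
Op 6: place BQ@(1,1)
Op 7: place BQ@(0,4)
Per-piece attacks for B:
  BQ@(0,4): attacks (0,5) (0,3) (1,4) (2,4) (3,4) (4,4) (5,4) (1,5) (1,3) (2,2) (3,1) (4,0) [ray(0,-1) blocked at (0,3)]
  BQ@(1,1): attacks (1,2) (1,3) (1,4) (1,5) (1,0) (2,1) (3,1) (4,1) (5,1) (0,1) (2,2) (3,3) (4,4) (5,5) (2,0) (0,2) (0,0)
  BR@(5,2): attacks (5,3) (5,1) (5,0) (4,2) (3,2) (2,2) (1,2) (0,2) [ray(0,1) blocked at (5,3)]
B attacks (2,0): yes

Answer: yes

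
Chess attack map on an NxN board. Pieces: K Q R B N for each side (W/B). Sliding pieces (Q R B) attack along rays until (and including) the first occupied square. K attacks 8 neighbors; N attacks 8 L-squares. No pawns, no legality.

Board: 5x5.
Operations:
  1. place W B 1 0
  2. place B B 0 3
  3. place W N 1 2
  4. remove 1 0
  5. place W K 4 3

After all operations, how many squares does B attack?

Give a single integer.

Answer: 2

Derivation:
Op 1: place WB@(1,0)
Op 2: place BB@(0,3)
Op 3: place WN@(1,2)
Op 4: remove (1,0)
Op 5: place WK@(4,3)
Per-piece attacks for B:
  BB@(0,3): attacks (1,4) (1,2) [ray(1,-1) blocked at (1,2)]
Union (2 distinct): (1,2) (1,4)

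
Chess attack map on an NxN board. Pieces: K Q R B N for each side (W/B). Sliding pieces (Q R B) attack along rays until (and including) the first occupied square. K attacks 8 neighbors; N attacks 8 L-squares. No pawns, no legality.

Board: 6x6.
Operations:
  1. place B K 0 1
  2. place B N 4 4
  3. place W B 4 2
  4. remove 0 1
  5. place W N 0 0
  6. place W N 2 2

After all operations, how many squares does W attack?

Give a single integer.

Op 1: place BK@(0,1)
Op 2: place BN@(4,4)
Op 3: place WB@(4,2)
Op 4: remove (0,1)
Op 5: place WN@(0,0)
Op 6: place WN@(2,2)
Per-piece attacks for W:
  WN@(0,0): attacks (1,2) (2,1)
  WN@(2,2): attacks (3,4) (4,3) (1,4) (0,3) (3,0) (4,1) (1,0) (0,1)
  WB@(4,2): attacks (5,3) (5,1) (3,3) (2,4) (1,5) (3,1) (2,0)
Union (17 distinct): (0,1) (0,3) (1,0) (1,2) (1,4) (1,5) (2,0) (2,1) (2,4) (3,0) (3,1) (3,3) (3,4) (4,1) (4,3) (5,1) (5,3)

Answer: 17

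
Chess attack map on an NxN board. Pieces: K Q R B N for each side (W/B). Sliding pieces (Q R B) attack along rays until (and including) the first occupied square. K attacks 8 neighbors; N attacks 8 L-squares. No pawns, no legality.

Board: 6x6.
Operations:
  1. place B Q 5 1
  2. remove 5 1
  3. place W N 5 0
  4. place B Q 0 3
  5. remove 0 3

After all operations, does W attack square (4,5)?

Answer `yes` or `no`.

Op 1: place BQ@(5,1)
Op 2: remove (5,1)
Op 3: place WN@(5,0)
Op 4: place BQ@(0,3)
Op 5: remove (0,3)
Per-piece attacks for W:
  WN@(5,0): attacks (4,2) (3,1)
W attacks (4,5): no

Answer: no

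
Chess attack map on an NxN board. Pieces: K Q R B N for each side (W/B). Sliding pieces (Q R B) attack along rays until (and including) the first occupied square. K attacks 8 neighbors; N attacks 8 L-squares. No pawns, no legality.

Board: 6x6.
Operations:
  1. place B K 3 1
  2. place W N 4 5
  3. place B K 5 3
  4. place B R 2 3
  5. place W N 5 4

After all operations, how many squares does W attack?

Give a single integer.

Op 1: place BK@(3,1)
Op 2: place WN@(4,5)
Op 3: place BK@(5,3)
Op 4: place BR@(2,3)
Op 5: place WN@(5,4)
Per-piece attacks for W:
  WN@(4,5): attacks (5,3) (3,3) (2,4)
  WN@(5,4): attacks (3,5) (4,2) (3,3)
Union (5 distinct): (2,4) (3,3) (3,5) (4,2) (5,3)

Answer: 5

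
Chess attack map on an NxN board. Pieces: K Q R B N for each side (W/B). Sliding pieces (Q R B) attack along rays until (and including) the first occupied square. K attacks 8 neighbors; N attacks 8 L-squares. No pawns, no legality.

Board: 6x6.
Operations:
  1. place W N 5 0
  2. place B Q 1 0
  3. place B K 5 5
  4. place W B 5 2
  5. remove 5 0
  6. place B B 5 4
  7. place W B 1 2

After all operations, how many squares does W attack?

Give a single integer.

Answer: 10

Derivation:
Op 1: place WN@(5,0)
Op 2: place BQ@(1,0)
Op 3: place BK@(5,5)
Op 4: place WB@(5,2)
Op 5: remove (5,0)
Op 6: place BB@(5,4)
Op 7: place WB@(1,2)
Per-piece attacks for W:
  WB@(1,2): attacks (2,3) (3,4) (4,5) (2,1) (3,0) (0,3) (0,1)
  WB@(5,2): attacks (4,3) (3,4) (2,5) (4,1) (3,0)
Union (10 distinct): (0,1) (0,3) (2,1) (2,3) (2,5) (3,0) (3,4) (4,1) (4,3) (4,5)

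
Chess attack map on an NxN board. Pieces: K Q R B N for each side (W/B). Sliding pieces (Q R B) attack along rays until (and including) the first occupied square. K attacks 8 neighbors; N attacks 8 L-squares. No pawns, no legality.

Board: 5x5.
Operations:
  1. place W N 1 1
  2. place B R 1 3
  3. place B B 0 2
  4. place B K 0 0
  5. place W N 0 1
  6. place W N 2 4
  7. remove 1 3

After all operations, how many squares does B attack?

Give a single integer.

Answer: 5

Derivation:
Op 1: place WN@(1,1)
Op 2: place BR@(1,3)
Op 3: place BB@(0,2)
Op 4: place BK@(0,0)
Op 5: place WN@(0,1)
Op 6: place WN@(2,4)
Op 7: remove (1,3)
Per-piece attacks for B:
  BK@(0,0): attacks (0,1) (1,0) (1,1)
  BB@(0,2): attacks (1,3) (2,4) (1,1) [ray(1,1) blocked at (2,4); ray(1,-1) blocked at (1,1)]
Union (5 distinct): (0,1) (1,0) (1,1) (1,3) (2,4)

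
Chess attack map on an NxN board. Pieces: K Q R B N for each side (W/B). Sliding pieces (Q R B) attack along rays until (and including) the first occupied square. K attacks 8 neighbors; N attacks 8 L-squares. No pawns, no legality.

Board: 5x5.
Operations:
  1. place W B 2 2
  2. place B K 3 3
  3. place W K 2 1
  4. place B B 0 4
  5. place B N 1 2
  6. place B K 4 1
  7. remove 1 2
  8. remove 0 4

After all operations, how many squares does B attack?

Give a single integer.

Answer: 11

Derivation:
Op 1: place WB@(2,2)
Op 2: place BK@(3,3)
Op 3: place WK@(2,1)
Op 4: place BB@(0,4)
Op 5: place BN@(1,2)
Op 6: place BK@(4,1)
Op 7: remove (1,2)
Op 8: remove (0,4)
Per-piece attacks for B:
  BK@(3,3): attacks (3,4) (3,2) (4,3) (2,3) (4,4) (4,2) (2,4) (2,2)
  BK@(4,1): attacks (4,2) (4,0) (3,1) (3,2) (3,0)
Union (11 distinct): (2,2) (2,3) (2,4) (3,0) (3,1) (3,2) (3,4) (4,0) (4,2) (4,3) (4,4)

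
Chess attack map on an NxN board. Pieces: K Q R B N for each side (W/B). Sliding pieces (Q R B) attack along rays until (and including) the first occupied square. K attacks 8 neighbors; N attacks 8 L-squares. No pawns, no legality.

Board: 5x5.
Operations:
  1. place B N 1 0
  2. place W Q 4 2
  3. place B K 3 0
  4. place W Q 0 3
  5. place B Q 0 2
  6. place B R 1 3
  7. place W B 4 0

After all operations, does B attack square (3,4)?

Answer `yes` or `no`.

Answer: no

Derivation:
Op 1: place BN@(1,0)
Op 2: place WQ@(4,2)
Op 3: place BK@(3,0)
Op 4: place WQ@(0,3)
Op 5: place BQ@(0,2)
Op 6: place BR@(1,3)
Op 7: place WB@(4,0)
Per-piece attacks for B:
  BQ@(0,2): attacks (0,3) (0,1) (0,0) (1,2) (2,2) (3,2) (4,2) (1,3) (1,1) (2,0) [ray(0,1) blocked at (0,3); ray(1,0) blocked at (4,2); ray(1,1) blocked at (1,3)]
  BN@(1,0): attacks (2,2) (3,1) (0,2)
  BR@(1,3): attacks (1,4) (1,2) (1,1) (1,0) (2,3) (3,3) (4,3) (0,3) [ray(0,-1) blocked at (1,0); ray(-1,0) blocked at (0,3)]
  BK@(3,0): attacks (3,1) (4,0) (2,0) (4,1) (2,1)
B attacks (3,4): no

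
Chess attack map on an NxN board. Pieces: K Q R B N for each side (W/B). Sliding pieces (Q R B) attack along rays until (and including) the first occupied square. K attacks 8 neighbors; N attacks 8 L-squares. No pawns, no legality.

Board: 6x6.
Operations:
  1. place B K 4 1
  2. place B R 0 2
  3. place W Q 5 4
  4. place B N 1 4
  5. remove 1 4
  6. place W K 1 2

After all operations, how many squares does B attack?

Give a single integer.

Op 1: place BK@(4,1)
Op 2: place BR@(0,2)
Op 3: place WQ@(5,4)
Op 4: place BN@(1,4)
Op 5: remove (1,4)
Op 6: place WK@(1,2)
Per-piece attacks for B:
  BR@(0,2): attacks (0,3) (0,4) (0,5) (0,1) (0,0) (1,2) [ray(1,0) blocked at (1,2)]
  BK@(4,1): attacks (4,2) (4,0) (5,1) (3,1) (5,2) (5,0) (3,2) (3,0)
Union (14 distinct): (0,0) (0,1) (0,3) (0,4) (0,5) (1,2) (3,0) (3,1) (3,2) (4,0) (4,2) (5,0) (5,1) (5,2)

Answer: 14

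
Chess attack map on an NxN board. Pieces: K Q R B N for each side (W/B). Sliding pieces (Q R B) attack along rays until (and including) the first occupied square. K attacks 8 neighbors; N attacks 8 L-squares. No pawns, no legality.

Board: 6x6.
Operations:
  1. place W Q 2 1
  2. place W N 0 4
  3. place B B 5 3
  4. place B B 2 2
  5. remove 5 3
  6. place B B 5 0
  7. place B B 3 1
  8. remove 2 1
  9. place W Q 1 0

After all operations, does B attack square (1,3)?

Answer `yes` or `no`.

Op 1: place WQ@(2,1)
Op 2: place WN@(0,4)
Op 3: place BB@(5,3)
Op 4: place BB@(2,2)
Op 5: remove (5,3)
Op 6: place BB@(5,0)
Op 7: place BB@(3,1)
Op 8: remove (2,1)
Op 9: place WQ@(1,0)
Per-piece attacks for B:
  BB@(2,2): attacks (3,3) (4,4) (5,5) (3,1) (1,3) (0,4) (1,1) (0,0) [ray(1,-1) blocked at (3,1); ray(-1,1) blocked at (0,4)]
  BB@(3,1): attacks (4,2) (5,3) (4,0) (2,2) (2,0) [ray(-1,1) blocked at (2,2)]
  BB@(5,0): attacks (4,1) (3,2) (2,3) (1,4) (0,5)
B attacks (1,3): yes

Answer: yes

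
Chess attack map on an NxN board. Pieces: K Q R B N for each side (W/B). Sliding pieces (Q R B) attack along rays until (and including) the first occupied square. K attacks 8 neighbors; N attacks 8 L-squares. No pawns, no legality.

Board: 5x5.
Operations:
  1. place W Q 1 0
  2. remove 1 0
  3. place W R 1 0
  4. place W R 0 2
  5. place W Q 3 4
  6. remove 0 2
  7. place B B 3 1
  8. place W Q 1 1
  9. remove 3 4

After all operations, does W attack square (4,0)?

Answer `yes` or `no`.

Answer: yes

Derivation:
Op 1: place WQ@(1,0)
Op 2: remove (1,0)
Op 3: place WR@(1,0)
Op 4: place WR@(0,2)
Op 5: place WQ@(3,4)
Op 6: remove (0,2)
Op 7: place BB@(3,1)
Op 8: place WQ@(1,1)
Op 9: remove (3,4)
Per-piece attacks for W:
  WR@(1,0): attacks (1,1) (2,0) (3,0) (4,0) (0,0) [ray(0,1) blocked at (1,1)]
  WQ@(1,1): attacks (1,2) (1,3) (1,4) (1,0) (2,1) (3,1) (0,1) (2,2) (3,3) (4,4) (2,0) (0,2) (0,0) [ray(0,-1) blocked at (1,0); ray(1,0) blocked at (3,1)]
W attacks (4,0): yes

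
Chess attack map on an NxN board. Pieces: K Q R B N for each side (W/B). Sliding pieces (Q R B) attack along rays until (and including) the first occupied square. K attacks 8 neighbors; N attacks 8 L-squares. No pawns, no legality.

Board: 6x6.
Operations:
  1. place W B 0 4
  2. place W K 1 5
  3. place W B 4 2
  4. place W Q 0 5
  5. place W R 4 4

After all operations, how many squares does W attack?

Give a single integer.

Op 1: place WB@(0,4)
Op 2: place WK@(1,5)
Op 3: place WB@(4,2)
Op 4: place WQ@(0,5)
Op 5: place WR@(4,4)
Per-piece attacks for W:
  WB@(0,4): attacks (1,5) (1,3) (2,2) (3,1) (4,0) [ray(1,1) blocked at (1,5)]
  WQ@(0,5): attacks (0,4) (1,5) (1,4) (2,3) (3,2) (4,1) (5,0) [ray(0,-1) blocked at (0,4); ray(1,0) blocked at (1,5)]
  WK@(1,5): attacks (1,4) (2,5) (0,5) (2,4) (0,4)
  WB@(4,2): attacks (5,3) (5,1) (3,3) (2,4) (1,5) (3,1) (2,0) [ray(-1,1) blocked at (1,5)]
  WR@(4,4): attacks (4,5) (4,3) (4,2) (5,4) (3,4) (2,4) (1,4) (0,4) [ray(0,-1) blocked at (4,2); ray(-1,0) blocked at (0,4)]
Union (23 distinct): (0,4) (0,5) (1,3) (1,4) (1,5) (2,0) (2,2) (2,3) (2,4) (2,5) (3,1) (3,2) (3,3) (3,4) (4,0) (4,1) (4,2) (4,3) (4,5) (5,0) (5,1) (5,3) (5,4)

Answer: 23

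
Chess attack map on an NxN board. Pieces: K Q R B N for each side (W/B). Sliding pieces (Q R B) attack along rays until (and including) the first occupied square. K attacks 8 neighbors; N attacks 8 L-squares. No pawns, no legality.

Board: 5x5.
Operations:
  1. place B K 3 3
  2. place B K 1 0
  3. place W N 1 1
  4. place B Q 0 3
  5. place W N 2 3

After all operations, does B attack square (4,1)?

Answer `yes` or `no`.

Op 1: place BK@(3,3)
Op 2: place BK@(1,0)
Op 3: place WN@(1,1)
Op 4: place BQ@(0,3)
Op 5: place WN@(2,3)
Per-piece attacks for B:
  BQ@(0,3): attacks (0,4) (0,2) (0,1) (0,0) (1,3) (2,3) (1,4) (1,2) (2,1) (3,0) [ray(1,0) blocked at (2,3)]
  BK@(1,0): attacks (1,1) (2,0) (0,0) (2,1) (0,1)
  BK@(3,3): attacks (3,4) (3,2) (4,3) (2,3) (4,4) (4,2) (2,4) (2,2)
B attacks (4,1): no

Answer: no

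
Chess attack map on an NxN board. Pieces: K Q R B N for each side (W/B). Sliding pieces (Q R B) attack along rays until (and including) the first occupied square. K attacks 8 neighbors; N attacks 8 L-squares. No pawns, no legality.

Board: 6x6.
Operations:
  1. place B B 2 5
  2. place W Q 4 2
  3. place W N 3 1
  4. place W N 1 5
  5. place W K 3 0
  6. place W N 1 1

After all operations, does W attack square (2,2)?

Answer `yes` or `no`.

Answer: yes

Derivation:
Op 1: place BB@(2,5)
Op 2: place WQ@(4,2)
Op 3: place WN@(3,1)
Op 4: place WN@(1,5)
Op 5: place WK@(3,0)
Op 6: place WN@(1,1)
Per-piece attacks for W:
  WN@(1,1): attacks (2,3) (3,2) (0,3) (3,0)
  WN@(1,5): attacks (2,3) (3,4) (0,3)
  WK@(3,0): attacks (3,1) (4,0) (2,0) (4,1) (2,1)
  WN@(3,1): attacks (4,3) (5,2) (2,3) (1,2) (5,0) (1,0)
  WQ@(4,2): attacks (4,3) (4,4) (4,5) (4,1) (4,0) (5,2) (3,2) (2,2) (1,2) (0,2) (5,3) (5,1) (3,3) (2,4) (1,5) (3,1) [ray(-1,1) blocked at (1,5); ray(-1,-1) blocked at (3,1)]
W attacks (2,2): yes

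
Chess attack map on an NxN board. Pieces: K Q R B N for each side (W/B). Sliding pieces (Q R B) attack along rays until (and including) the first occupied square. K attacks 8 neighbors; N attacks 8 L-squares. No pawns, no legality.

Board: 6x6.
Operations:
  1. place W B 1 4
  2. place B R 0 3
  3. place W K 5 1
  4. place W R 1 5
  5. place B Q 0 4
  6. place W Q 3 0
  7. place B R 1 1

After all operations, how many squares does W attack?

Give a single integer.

Answer: 22

Derivation:
Op 1: place WB@(1,4)
Op 2: place BR@(0,3)
Op 3: place WK@(5,1)
Op 4: place WR@(1,5)
Op 5: place BQ@(0,4)
Op 6: place WQ@(3,0)
Op 7: place BR@(1,1)
Per-piece attacks for W:
  WB@(1,4): attacks (2,5) (2,3) (3,2) (4,1) (5,0) (0,5) (0,3) [ray(-1,-1) blocked at (0,3)]
  WR@(1,5): attacks (1,4) (2,5) (3,5) (4,5) (5,5) (0,5) [ray(0,-1) blocked at (1,4)]
  WQ@(3,0): attacks (3,1) (3,2) (3,3) (3,4) (3,5) (4,0) (5,0) (2,0) (1,0) (0,0) (4,1) (5,2) (2,1) (1,2) (0,3) [ray(-1,1) blocked at (0,3)]
  WK@(5,1): attacks (5,2) (5,0) (4,1) (4,2) (4,0)
Union (22 distinct): (0,0) (0,3) (0,5) (1,0) (1,2) (1,4) (2,0) (2,1) (2,3) (2,5) (3,1) (3,2) (3,3) (3,4) (3,5) (4,0) (4,1) (4,2) (4,5) (5,0) (5,2) (5,5)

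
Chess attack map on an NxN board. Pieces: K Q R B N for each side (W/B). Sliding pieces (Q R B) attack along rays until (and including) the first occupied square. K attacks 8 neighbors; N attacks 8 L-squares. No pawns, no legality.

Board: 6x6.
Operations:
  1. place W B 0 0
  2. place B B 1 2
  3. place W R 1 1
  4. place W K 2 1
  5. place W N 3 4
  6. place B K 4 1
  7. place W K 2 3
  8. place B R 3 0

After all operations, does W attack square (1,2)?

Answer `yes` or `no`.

Op 1: place WB@(0,0)
Op 2: place BB@(1,2)
Op 3: place WR@(1,1)
Op 4: place WK@(2,1)
Op 5: place WN@(3,4)
Op 6: place BK@(4,1)
Op 7: place WK@(2,3)
Op 8: place BR@(3,0)
Per-piece attacks for W:
  WB@(0,0): attacks (1,1) [ray(1,1) blocked at (1,1)]
  WR@(1,1): attacks (1,2) (1,0) (2,1) (0,1) [ray(0,1) blocked at (1,2); ray(1,0) blocked at (2,1)]
  WK@(2,1): attacks (2,2) (2,0) (3,1) (1,1) (3,2) (3,0) (1,2) (1,0)
  WK@(2,3): attacks (2,4) (2,2) (3,3) (1,3) (3,4) (3,2) (1,4) (1,2)
  WN@(3,4): attacks (5,5) (1,5) (4,2) (5,3) (2,2) (1,3)
W attacks (1,2): yes

Answer: yes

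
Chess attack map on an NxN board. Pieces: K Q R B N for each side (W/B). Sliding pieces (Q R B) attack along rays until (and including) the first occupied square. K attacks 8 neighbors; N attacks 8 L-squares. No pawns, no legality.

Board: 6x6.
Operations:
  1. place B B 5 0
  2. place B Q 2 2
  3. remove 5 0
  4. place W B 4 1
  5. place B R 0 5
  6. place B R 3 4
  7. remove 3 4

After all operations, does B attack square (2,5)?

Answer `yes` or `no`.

Op 1: place BB@(5,0)
Op 2: place BQ@(2,2)
Op 3: remove (5,0)
Op 4: place WB@(4,1)
Op 5: place BR@(0,5)
Op 6: place BR@(3,4)
Op 7: remove (3,4)
Per-piece attacks for B:
  BR@(0,5): attacks (0,4) (0,3) (0,2) (0,1) (0,0) (1,5) (2,5) (3,5) (4,5) (5,5)
  BQ@(2,2): attacks (2,3) (2,4) (2,5) (2,1) (2,0) (3,2) (4,2) (5,2) (1,2) (0,2) (3,3) (4,4) (5,5) (3,1) (4,0) (1,3) (0,4) (1,1) (0,0)
B attacks (2,5): yes

Answer: yes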